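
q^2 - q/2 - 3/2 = (q - 3/2)*(q + 1)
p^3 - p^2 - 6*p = p*(p - 3)*(p + 2)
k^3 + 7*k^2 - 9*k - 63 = (k - 3)*(k + 3)*(k + 7)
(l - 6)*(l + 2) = l^2 - 4*l - 12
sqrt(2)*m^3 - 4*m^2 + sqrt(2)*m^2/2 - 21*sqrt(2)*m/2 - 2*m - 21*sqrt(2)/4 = (m - 7*sqrt(2)/2)*(m + 3*sqrt(2)/2)*(sqrt(2)*m + sqrt(2)/2)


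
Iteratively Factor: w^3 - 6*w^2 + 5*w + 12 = (w - 4)*(w^2 - 2*w - 3) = (w - 4)*(w - 3)*(w + 1)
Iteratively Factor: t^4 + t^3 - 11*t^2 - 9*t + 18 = (t - 1)*(t^3 + 2*t^2 - 9*t - 18) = (t - 1)*(t + 3)*(t^2 - t - 6) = (t - 1)*(t + 2)*(t + 3)*(t - 3)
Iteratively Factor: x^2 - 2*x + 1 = (x - 1)*(x - 1)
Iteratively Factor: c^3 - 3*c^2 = (c)*(c^2 - 3*c) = c^2*(c - 3)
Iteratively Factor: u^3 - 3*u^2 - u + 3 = (u + 1)*(u^2 - 4*u + 3) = (u - 3)*(u + 1)*(u - 1)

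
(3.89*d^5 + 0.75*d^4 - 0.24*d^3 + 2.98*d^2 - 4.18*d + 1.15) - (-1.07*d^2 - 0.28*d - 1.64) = 3.89*d^5 + 0.75*d^4 - 0.24*d^3 + 4.05*d^2 - 3.9*d + 2.79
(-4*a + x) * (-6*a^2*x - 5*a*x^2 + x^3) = 24*a^3*x + 14*a^2*x^2 - 9*a*x^3 + x^4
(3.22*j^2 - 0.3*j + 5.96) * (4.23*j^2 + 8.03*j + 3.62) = 13.6206*j^4 + 24.5876*j^3 + 34.4582*j^2 + 46.7728*j + 21.5752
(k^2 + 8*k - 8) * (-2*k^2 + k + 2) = -2*k^4 - 15*k^3 + 26*k^2 + 8*k - 16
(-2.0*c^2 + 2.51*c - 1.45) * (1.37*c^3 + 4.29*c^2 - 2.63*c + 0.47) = -2.74*c^5 - 5.1413*c^4 + 14.0414*c^3 - 13.7618*c^2 + 4.9932*c - 0.6815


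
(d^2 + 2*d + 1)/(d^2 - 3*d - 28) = (d^2 + 2*d + 1)/(d^2 - 3*d - 28)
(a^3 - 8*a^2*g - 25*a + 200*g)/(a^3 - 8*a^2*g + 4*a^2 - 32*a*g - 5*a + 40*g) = (a - 5)/(a - 1)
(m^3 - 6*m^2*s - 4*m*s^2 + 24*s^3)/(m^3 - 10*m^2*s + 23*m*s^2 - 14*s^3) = (m^2 - 4*m*s - 12*s^2)/(m^2 - 8*m*s + 7*s^2)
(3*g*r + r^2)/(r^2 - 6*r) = (3*g + r)/(r - 6)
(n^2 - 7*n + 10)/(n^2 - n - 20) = (n - 2)/(n + 4)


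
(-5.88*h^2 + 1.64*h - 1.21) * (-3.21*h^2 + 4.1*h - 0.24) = 18.8748*h^4 - 29.3724*h^3 + 12.0193*h^2 - 5.3546*h + 0.2904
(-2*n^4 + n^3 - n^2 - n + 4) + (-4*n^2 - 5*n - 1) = -2*n^4 + n^3 - 5*n^2 - 6*n + 3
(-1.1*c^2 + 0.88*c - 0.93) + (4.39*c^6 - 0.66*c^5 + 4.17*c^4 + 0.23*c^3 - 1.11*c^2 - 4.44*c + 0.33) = 4.39*c^6 - 0.66*c^5 + 4.17*c^4 + 0.23*c^3 - 2.21*c^2 - 3.56*c - 0.6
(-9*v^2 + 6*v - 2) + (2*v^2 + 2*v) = -7*v^2 + 8*v - 2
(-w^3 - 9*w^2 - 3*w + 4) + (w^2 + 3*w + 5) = -w^3 - 8*w^2 + 9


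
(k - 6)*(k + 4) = k^2 - 2*k - 24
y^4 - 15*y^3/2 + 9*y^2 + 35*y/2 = y*(y - 5)*(y - 7/2)*(y + 1)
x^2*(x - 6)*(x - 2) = x^4 - 8*x^3 + 12*x^2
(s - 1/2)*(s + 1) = s^2 + s/2 - 1/2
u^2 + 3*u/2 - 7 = (u - 2)*(u + 7/2)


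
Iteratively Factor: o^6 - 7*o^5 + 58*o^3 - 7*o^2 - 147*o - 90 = (o - 5)*(o^5 - 2*o^4 - 10*o^3 + 8*o^2 + 33*o + 18) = (o - 5)*(o + 1)*(o^4 - 3*o^3 - 7*o^2 + 15*o + 18) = (o - 5)*(o + 1)^2*(o^3 - 4*o^2 - 3*o + 18) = (o - 5)*(o - 3)*(o + 1)^2*(o^2 - o - 6) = (o - 5)*(o - 3)*(o + 1)^2*(o + 2)*(o - 3)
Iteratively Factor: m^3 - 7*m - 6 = (m - 3)*(m^2 + 3*m + 2) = (m - 3)*(m + 1)*(m + 2)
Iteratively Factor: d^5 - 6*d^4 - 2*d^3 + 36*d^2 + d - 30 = (d + 2)*(d^4 - 8*d^3 + 14*d^2 + 8*d - 15) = (d - 5)*(d + 2)*(d^3 - 3*d^2 - d + 3) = (d - 5)*(d - 3)*(d + 2)*(d^2 - 1) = (d - 5)*(d - 3)*(d - 1)*(d + 2)*(d + 1)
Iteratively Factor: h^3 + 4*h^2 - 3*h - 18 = (h + 3)*(h^2 + h - 6) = (h + 3)^2*(h - 2)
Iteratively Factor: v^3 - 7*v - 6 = (v + 2)*(v^2 - 2*v - 3) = (v - 3)*(v + 2)*(v + 1)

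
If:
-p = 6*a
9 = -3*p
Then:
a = 1/2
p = -3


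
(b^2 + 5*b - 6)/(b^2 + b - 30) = (b - 1)/(b - 5)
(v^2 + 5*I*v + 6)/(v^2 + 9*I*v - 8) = (v^2 + 5*I*v + 6)/(v^2 + 9*I*v - 8)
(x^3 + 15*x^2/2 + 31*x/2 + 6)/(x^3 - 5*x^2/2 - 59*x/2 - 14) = (x + 3)/(x - 7)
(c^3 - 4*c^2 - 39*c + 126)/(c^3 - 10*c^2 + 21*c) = (c + 6)/c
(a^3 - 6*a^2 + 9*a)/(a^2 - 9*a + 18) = a*(a - 3)/(a - 6)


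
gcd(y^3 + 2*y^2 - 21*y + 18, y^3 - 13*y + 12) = y^2 - 4*y + 3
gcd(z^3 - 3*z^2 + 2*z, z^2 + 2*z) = z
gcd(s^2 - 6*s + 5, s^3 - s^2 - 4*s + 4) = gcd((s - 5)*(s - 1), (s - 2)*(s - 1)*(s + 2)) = s - 1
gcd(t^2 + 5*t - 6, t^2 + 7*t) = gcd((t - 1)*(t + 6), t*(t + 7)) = 1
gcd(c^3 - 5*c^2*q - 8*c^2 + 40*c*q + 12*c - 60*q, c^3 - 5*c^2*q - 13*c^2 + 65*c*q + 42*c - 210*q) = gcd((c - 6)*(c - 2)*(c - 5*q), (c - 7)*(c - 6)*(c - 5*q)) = -c^2 + 5*c*q + 6*c - 30*q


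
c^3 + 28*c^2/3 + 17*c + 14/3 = (c + 1/3)*(c + 2)*(c + 7)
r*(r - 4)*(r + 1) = r^3 - 3*r^2 - 4*r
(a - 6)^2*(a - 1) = a^3 - 13*a^2 + 48*a - 36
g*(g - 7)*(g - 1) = g^3 - 8*g^2 + 7*g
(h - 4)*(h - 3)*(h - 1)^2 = h^4 - 9*h^3 + 27*h^2 - 31*h + 12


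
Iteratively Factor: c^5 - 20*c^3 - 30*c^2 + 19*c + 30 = (c + 2)*(c^4 - 2*c^3 - 16*c^2 + 2*c + 15) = (c - 1)*(c + 2)*(c^3 - c^2 - 17*c - 15) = (c - 1)*(c + 1)*(c + 2)*(c^2 - 2*c - 15) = (c - 1)*(c + 1)*(c + 2)*(c + 3)*(c - 5)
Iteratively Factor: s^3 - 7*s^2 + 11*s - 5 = (s - 1)*(s^2 - 6*s + 5) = (s - 1)^2*(s - 5)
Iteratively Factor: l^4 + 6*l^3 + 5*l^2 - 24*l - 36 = (l - 2)*(l^3 + 8*l^2 + 21*l + 18) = (l - 2)*(l + 3)*(l^2 + 5*l + 6) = (l - 2)*(l + 3)^2*(l + 2)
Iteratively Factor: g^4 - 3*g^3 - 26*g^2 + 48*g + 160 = (g - 5)*(g^3 + 2*g^2 - 16*g - 32) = (g - 5)*(g + 2)*(g^2 - 16) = (g - 5)*(g - 4)*(g + 2)*(g + 4)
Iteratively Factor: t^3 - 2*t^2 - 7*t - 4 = (t - 4)*(t^2 + 2*t + 1) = (t - 4)*(t + 1)*(t + 1)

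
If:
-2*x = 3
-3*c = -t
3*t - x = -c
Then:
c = -3/20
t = -9/20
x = -3/2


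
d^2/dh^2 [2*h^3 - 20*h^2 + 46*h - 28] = 12*h - 40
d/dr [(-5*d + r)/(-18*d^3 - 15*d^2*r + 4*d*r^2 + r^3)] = (-18*d^3 - 15*d^2*r + 4*d*r^2 + r^3 + (5*d - r)*(-15*d^2 + 8*d*r + 3*r^2))/(18*d^3 + 15*d^2*r - 4*d*r^2 - r^3)^2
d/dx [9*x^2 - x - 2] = 18*x - 1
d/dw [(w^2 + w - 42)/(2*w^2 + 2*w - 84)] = 0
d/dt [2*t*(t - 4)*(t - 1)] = 6*t^2 - 20*t + 8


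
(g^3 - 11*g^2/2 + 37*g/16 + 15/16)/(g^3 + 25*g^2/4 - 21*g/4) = (4*g^2 - 19*g - 5)/(4*g*(g + 7))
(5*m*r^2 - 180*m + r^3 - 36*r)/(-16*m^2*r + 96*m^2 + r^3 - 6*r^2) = (5*m*r + 30*m + r^2 + 6*r)/(-16*m^2 + r^2)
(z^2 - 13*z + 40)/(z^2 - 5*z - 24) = (z - 5)/(z + 3)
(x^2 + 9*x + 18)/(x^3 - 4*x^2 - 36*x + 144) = (x + 3)/(x^2 - 10*x + 24)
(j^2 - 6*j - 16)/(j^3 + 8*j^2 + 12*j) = (j - 8)/(j*(j + 6))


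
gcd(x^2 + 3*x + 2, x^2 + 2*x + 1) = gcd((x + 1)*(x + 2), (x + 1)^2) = x + 1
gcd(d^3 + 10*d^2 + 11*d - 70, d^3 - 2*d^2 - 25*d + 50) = d^2 + 3*d - 10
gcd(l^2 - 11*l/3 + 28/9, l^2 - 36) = 1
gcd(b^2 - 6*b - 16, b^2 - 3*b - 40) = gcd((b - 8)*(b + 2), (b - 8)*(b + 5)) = b - 8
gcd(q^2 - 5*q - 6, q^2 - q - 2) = q + 1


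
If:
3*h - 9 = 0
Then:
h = 3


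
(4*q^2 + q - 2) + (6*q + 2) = 4*q^2 + 7*q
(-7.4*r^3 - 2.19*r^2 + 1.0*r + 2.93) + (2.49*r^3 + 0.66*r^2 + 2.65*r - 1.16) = -4.91*r^3 - 1.53*r^2 + 3.65*r + 1.77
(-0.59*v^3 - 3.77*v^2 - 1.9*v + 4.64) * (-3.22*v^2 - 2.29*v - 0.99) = 1.8998*v^5 + 13.4905*v^4 + 15.3354*v^3 - 6.8575*v^2 - 8.7446*v - 4.5936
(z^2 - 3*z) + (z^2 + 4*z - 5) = 2*z^2 + z - 5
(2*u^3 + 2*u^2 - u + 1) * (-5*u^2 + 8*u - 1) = -10*u^5 + 6*u^4 + 19*u^3 - 15*u^2 + 9*u - 1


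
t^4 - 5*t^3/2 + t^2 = t^2*(t - 2)*(t - 1/2)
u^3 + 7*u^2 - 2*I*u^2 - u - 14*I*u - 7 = (u + 7)*(u - I)^2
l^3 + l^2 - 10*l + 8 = (l - 2)*(l - 1)*(l + 4)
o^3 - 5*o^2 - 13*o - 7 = (o - 7)*(o + 1)^2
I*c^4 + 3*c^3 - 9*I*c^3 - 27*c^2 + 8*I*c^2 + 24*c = c*(c - 8)*(c - 3*I)*(I*c - I)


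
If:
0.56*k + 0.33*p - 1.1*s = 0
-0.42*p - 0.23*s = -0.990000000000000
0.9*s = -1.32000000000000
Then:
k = -4.74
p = 3.16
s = -1.47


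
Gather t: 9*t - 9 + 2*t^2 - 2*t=2*t^2 + 7*t - 9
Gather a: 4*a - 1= 4*a - 1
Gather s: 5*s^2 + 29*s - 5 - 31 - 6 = 5*s^2 + 29*s - 42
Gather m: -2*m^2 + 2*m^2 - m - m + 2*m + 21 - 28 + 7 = 0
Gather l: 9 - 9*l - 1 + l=8 - 8*l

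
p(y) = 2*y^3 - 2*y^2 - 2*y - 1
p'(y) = 6*y^2 - 4*y - 2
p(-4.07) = -160.83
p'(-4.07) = 113.67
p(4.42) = 123.79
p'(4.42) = 97.54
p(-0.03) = -0.94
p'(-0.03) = -1.87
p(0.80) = -2.86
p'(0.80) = -1.36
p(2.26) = 7.35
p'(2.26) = 19.61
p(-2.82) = -56.12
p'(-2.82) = 56.99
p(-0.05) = -0.91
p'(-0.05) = -1.78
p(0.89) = -2.95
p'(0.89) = -0.81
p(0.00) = -1.00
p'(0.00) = -2.00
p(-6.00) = -493.00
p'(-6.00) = 238.00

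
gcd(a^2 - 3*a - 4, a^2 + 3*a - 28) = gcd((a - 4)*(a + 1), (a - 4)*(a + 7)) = a - 4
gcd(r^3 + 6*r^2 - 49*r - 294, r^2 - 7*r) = r - 7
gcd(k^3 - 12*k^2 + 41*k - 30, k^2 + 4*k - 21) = 1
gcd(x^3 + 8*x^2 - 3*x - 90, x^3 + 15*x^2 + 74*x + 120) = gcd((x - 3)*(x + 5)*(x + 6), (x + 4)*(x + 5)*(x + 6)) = x^2 + 11*x + 30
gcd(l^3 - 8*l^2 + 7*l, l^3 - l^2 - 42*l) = l^2 - 7*l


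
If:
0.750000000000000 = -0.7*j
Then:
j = -1.07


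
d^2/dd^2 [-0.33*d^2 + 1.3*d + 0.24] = -0.660000000000000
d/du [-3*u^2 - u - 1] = -6*u - 1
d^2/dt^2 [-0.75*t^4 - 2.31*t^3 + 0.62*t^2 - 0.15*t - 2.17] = -9.0*t^2 - 13.86*t + 1.24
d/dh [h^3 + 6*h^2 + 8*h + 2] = 3*h^2 + 12*h + 8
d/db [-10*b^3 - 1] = -30*b^2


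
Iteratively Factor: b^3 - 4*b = (b - 2)*(b^2 + 2*b) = b*(b - 2)*(b + 2)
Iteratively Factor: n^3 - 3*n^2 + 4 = (n - 2)*(n^2 - n - 2) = (n - 2)^2*(n + 1)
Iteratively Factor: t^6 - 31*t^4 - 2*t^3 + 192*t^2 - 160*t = (t - 2)*(t^5 + 2*t^4 - 27*t^3 - 56*t^2 + 80*t) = t*(t - 2)*(t^4 + 2*t^3 - 27*t^2 - 56*t + 80) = t*(t - 2)*(t - 1)*(t^3 + 3*t^2 - 24*t - 80) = t*(t - 2)*(t - 1)*(t + 4)*(t^2 - t - 20) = t*(t - 5)*(t - 2)*(t - 1)*(t + 4)*(t + 4)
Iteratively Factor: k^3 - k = (k - 1)*(k^2 + k) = k*(k - 1)*(k + 1)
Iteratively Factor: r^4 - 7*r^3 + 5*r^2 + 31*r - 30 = (r - 5)*(r^3 - 2*r^2 - 5*r + 6) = (r - 5)*(r - 1)*(r^2 - r - 6) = (r - 5)*(r - 1)*(r + 2)*(r - 3)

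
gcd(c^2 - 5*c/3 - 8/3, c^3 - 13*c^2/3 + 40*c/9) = c - 8/3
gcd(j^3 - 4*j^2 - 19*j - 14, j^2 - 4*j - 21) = j - 7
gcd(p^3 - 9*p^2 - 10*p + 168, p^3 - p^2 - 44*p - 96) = p + 4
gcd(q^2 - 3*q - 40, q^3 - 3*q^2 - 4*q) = 1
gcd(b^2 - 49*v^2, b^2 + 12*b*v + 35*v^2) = b + 7*v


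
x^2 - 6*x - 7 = (x - 7)*(x + 1)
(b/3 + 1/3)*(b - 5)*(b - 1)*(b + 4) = b^4/3 - b^3/3 - 7*b^2 + b/3 + 20/3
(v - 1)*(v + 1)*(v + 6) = v^3 + 6*v^2 - v - 6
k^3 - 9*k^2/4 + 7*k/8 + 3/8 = (k - 3/2)*(k - 1)*(k + 1/4)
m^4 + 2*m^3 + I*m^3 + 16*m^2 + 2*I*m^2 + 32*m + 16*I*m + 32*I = (m + 2)*(m - 4*I)*(m + I)*(m + 4*I)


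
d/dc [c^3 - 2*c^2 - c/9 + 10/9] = 3*c^2 - 4*c - 1/9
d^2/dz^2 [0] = 0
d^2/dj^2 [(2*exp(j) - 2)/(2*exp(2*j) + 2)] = (exp(4*j) - 4*exp(3*j) - 6*exp(2*j) + 4*exp(j) + 1)*exp(j)/(exp(6*j) + 3*exp(4*j) + 3*exp(2*j) + 1)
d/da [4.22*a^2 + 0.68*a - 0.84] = 8.44*a + 0.68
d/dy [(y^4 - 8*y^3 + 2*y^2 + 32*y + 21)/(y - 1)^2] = 2*(y^4 - 6*y^3 + 12*y^2 - 18*y - 37)/(y^3 - 3*y^2 + 3*y - 1)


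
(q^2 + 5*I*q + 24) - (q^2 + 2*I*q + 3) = 3*I*q + 21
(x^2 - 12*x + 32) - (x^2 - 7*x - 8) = 40 - 5*x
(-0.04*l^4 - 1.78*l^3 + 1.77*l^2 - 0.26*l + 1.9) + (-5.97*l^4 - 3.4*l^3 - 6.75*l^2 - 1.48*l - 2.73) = -6.01*l^4 - 5.18*l^3 - 4.98*l^2 - 1.74*l - 0.83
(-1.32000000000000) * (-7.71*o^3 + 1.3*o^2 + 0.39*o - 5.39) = 10.1772*o^3 - 1.716*o^2 - 0.5148*o + 7.1148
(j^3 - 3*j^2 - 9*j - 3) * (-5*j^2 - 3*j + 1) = -5*j^5 + 12*j^4 + 55*j^3 + 39*j^2 - 3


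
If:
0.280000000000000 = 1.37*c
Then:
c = 0.20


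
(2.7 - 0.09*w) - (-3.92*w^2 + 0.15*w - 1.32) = 3.92*w^2 - 0.24*w + 4.02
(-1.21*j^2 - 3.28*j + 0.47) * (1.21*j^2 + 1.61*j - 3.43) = -1.4641*j^4 - 5.9169*j^3 - 0.561800000000001*j^2 + 12.0071*j - 1.6121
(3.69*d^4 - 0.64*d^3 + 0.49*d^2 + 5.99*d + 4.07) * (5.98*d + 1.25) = 22.0662*d^5 + 0.785299999999999*d^4 + 2.1302*d^3 + 36.4327*d^2 + 31.8261*d + 5.0875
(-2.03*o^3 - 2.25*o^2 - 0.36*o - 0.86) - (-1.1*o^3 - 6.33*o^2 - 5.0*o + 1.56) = -0.93*o^3 + 4.08*o^2 + 4.64*o - 2.42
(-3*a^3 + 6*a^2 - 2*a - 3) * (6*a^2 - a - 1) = -18*a^5 + 39*a^4 - 15*a^3 - 22*a^2 + 5*a + 3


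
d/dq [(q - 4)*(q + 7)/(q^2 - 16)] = -3/(q^2 + 8*q + 16)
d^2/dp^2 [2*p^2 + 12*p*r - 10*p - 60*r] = 4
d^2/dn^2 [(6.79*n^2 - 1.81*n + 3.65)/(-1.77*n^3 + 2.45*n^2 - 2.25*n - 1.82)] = (-42.5447820000001*n^6 + 34.0232940000001*n^5 - 22.0683600000002*n^4 + 491.930534*n^3 - 470.299968*n^2 + 239.69715*n - 129.313242)/(5.545233*n^9 - 23.026815*n^8 + 53.02035*n^7 - 56.143241*n^6 + 20.04417*n^5 + 39.053175*n^4 - 31.217031*n^3 + 3.29511*n^2 + 22.3587*n + 6.028568)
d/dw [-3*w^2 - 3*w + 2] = -6*w - 3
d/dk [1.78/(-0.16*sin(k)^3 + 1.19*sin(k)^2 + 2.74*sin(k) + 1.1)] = (0.8544*sin(k)^2 - 4.2364*sin(k) - 4.8772)*cos(k)/(-0.16*sin(k)^3 + 1.19*sin(k)^2 + 2.74*sin(k) + 1.1)^2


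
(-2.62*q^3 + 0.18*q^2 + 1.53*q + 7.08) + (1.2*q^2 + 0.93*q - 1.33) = -2.62*q^3 + 1.38*q^2 + 2.46*q + 5.75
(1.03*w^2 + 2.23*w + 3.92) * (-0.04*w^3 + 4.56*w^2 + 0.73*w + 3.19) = -0.0412*w^5 + 4.6076*w^4 + 10.7639*w^3 + 22.7888*w^2 + 9.9753*w + 12.5048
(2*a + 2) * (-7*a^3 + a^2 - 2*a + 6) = -14*a^4 - 12*a^3 - 2*a^2 + 8*a + 12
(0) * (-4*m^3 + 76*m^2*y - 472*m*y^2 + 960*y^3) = 0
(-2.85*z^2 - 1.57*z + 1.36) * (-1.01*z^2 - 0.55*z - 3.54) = 2.8785*z^4 + 3.1532*z^3 + 9.5789*z^2 + 4.8098*z - 4.8144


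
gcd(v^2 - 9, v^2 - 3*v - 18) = v + 3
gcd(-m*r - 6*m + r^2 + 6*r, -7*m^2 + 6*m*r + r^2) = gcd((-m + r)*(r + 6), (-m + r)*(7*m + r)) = -m + r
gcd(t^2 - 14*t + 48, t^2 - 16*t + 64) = t - 8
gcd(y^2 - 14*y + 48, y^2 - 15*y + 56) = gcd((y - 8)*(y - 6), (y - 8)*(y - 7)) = y - 8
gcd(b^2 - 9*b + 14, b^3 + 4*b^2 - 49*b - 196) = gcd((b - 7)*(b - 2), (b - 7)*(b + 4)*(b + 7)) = b - 7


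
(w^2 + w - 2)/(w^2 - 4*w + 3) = (w + 2)/(w - 3)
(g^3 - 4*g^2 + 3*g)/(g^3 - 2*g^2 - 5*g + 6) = g/(g + 2)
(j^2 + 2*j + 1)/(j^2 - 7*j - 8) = (j + 1)/(j - 8)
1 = 1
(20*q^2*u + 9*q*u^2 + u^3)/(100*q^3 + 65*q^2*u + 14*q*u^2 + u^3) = u/(5*q + u)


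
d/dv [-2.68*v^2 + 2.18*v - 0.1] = 2.18 - 5.36*v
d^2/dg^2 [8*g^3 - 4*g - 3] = 48*g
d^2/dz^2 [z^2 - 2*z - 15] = 2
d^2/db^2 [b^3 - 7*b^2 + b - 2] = 6*b - 14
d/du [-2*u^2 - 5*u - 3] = -4*u - 5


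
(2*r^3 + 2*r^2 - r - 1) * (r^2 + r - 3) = 2*r^5 + 4*r^4 - 5*r^3 - 8*r^2 + 2*r + 3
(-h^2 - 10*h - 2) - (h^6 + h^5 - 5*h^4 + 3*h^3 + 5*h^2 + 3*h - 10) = -h^6 - h^5 + 5*h^4 - 3*h^3 - 6*h^2 - 13*h + 8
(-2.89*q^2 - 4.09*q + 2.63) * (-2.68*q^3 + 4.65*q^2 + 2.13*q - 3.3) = 7.7452*q^5 - 2.4773*q^4 - 32.2226*q^3 + 13.0548*q^2 + 19.0989*q - 8.679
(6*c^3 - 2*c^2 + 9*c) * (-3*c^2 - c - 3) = -18*c^5 - 43*c^3 - 3*c^2 - 27*c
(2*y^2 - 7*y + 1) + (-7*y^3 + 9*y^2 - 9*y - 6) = -7*y^3 + 11*y^2 - 16*y - 5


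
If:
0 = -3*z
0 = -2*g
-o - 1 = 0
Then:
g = 0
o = -1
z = 0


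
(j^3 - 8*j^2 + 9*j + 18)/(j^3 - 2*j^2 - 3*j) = (j - 6)/j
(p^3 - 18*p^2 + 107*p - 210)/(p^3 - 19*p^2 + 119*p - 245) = (p - 6)/(p - 7)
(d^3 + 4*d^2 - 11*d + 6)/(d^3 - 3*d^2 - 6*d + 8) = (d^2 + 5*d - 6)/(d^2 - 2*d - 8)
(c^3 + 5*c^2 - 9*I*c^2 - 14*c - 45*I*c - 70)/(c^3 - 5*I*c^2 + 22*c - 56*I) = (c + 5)/(c + 4*I)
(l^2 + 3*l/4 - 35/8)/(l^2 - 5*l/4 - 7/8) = (2*l + 5)/(2*l + 1)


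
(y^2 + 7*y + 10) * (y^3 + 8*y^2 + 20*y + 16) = y^5 + 15*y^4 + 86*y^3 + 236*y^2 + 312*y + 160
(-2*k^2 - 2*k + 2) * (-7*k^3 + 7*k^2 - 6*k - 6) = 14*k^5 - 16*k^3 + 38*k^2 - 12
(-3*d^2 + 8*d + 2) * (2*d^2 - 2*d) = -6*d^4 + 22*d^3 - 12*d^2 - 4*d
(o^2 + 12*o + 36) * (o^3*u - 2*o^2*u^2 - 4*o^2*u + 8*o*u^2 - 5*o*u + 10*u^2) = o^5*u - 2*o^4*u^2 + 8*o^4*u - 16*o^3*u^2 - 17*o^3*u + 34*o^2*u^2 - 204*o^2*u + 408*o*u^2 - 180*o*u + 360*u^2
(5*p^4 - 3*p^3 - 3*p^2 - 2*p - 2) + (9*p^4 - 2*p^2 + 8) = 14*p^4 - 3*p^3 - 5*p^2 - 2*p + 6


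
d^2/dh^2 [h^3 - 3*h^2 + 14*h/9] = 6*h - 6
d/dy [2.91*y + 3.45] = 2.91000000000000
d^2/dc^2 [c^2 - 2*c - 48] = 2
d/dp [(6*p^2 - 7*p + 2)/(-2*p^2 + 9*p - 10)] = 4*(10*p^2 - 28*p + 13)/(4*p^4 - 36*p^3 + 121*p^2 - 180*p + 100)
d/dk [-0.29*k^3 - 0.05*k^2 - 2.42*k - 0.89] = -0.87*k^2 - 0.1*k - 2.42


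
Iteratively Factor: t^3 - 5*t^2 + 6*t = (t - 2)*(t^2 - 3*t) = t*(t - 2)*(t - 3)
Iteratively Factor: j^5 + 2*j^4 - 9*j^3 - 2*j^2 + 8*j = (j)*(j^4 + 2*j^3 - 9*j^2 - 2*j + 8) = j*(j + 1)*(j^3 + j^2 - 10*j + 8) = j*(j + 1)*(j + 4)*(j^2 - 3*j + 2) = j*(j - 1)*(j + 1)*(j + 4)*(j - 2)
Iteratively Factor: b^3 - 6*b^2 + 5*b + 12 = (b - 4)*(b^2 - 2*b - 3) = (b - 4)*(b + 1)*(b - 3)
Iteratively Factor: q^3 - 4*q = (q - 2)*(q^2 + 2*q) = (q - 2)*(q + 2)*(q)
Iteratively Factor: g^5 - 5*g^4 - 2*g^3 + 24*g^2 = (g - 4)*(g^4 - g^3 - 6*g^2) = g*(g - 4)*(g^3 - g^2 - 6*g) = g*(g - 4)*(g + 2)*(g^2 - 3*g) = g^2*(g - 4)*(g + 2)*(g - 3)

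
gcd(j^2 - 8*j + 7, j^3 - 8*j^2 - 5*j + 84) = j - 7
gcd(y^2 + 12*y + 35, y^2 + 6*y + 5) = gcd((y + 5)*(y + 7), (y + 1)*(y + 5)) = y + 5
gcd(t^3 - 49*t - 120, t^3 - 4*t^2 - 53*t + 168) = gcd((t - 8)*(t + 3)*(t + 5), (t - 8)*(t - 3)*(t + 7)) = t - 8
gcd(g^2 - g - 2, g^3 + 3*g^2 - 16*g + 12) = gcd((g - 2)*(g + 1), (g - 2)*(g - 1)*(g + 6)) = g - 2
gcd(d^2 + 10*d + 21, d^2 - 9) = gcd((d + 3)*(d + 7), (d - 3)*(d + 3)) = d + 3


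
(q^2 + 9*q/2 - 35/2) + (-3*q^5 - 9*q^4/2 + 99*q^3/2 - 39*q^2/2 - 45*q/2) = -3*q^5 - 9*q^4/2 + 99*q^3/2 - 37*q^2/2 - 18*q - 35/2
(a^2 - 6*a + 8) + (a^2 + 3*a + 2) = 2*a^2 - 3*a + 10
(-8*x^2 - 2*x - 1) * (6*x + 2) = -48*x^3 - 28*x^2 - 10*x - 2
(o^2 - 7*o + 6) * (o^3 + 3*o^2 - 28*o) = o^5 - 4*o^4 - 43*o^3 + 214*o^2 - 168*o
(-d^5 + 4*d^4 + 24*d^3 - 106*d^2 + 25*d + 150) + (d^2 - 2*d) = -d^5 + 4*d^4 + 24*d^3 - 105*d^2 + 23*d + 150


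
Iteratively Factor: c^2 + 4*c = (c + 4)*(c)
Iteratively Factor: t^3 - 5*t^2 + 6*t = (t)*(t^2 - 5*t + 6) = t*(t - 3)*(t - 2)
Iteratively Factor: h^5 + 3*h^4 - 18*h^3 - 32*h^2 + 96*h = (h)*(h^4 + 3*h^3 - 18*h^2 - 32*h + 96) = h*(h + 4)*(h^3 - h^2 - 14*h + 24) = h*(h + 4)^2*(h^2 - 5*h + 6) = h*(h - 3)*(h + 4)^2*(h - 2)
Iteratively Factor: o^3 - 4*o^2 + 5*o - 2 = (o - 1)*(o^2 - 3*o + 2) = (o - 2)*(o - 1)*(o - 1)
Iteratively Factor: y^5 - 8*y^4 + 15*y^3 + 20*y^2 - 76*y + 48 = (y - 1)*(y^4 - 7*y^3 + 8*y^2 + 28*y - 48) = (y - 2)*(y - 1)*(y^3 - 5*y^2 - 2*y + 24) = (y - 2)*(y - 1)*(y + 2)*(y^2 - 7*y + 12) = (y - 4)*(y - 2)*(y - 1)*(y + 2)*(y - 3)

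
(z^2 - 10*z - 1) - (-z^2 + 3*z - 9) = 2*z^2 - 13*z + 8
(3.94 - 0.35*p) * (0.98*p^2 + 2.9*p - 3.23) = -0.343*p^3 + 2.8462*p^2 + 12.5565*p - 12.7262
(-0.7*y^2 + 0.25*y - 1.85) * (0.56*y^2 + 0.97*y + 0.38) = -0.392*y^4 - 0.539*y^3 - 1.0595*y^2 - 1.6995*y - 0.703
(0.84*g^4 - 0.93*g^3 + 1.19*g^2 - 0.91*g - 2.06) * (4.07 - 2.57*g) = -2.1588*g^5 + 5.8089*g^4 - 6.8434*g^3 + 7.182*g^2 + 1.5905*g - 8.3842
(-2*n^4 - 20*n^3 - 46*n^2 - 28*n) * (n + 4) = -2*n^5 - 28*n^4 - 126*n^3 - 212*n^2 - 112*n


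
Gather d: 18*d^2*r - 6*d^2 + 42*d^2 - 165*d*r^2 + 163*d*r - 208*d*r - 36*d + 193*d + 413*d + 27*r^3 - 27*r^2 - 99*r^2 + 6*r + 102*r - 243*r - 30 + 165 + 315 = d^2*(18*r + 36) + d*(-165*r^2 - 45*r + 570) + 27*r^3 - 126*r^2 - 135*r + 450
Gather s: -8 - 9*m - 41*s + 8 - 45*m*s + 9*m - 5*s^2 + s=-5*s^2 + s*(-45*m - 40)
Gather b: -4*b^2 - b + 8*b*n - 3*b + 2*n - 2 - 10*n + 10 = -4*b^2 + b*(8*n - 4) - 8*n + 8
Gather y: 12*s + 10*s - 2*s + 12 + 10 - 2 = 20*s + 20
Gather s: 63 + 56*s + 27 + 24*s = 80*s + 90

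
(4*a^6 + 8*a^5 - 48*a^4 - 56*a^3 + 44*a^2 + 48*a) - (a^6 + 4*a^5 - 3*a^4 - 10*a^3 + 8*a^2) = 3*a^6 + 4*a^5 - 45*a^4 - 46*a^3 + 36*a^2 + 48*a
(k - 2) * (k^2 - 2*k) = k^3 - 4*k^2 + 4*k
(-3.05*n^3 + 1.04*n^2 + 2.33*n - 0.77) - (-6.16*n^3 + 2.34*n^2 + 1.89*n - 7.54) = 3.11*n^3 - 1.3*n^2 + 0.44*n + 6.77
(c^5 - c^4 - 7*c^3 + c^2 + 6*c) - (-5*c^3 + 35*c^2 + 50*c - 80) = c^5 - c^4 - 2*c^3 - 34*c^2 - 44*c + 80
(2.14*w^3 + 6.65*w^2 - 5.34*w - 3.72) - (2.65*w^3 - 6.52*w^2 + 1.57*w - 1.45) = -0.51*w^3 + 13.17*w^2 - 6.91*w - 2.27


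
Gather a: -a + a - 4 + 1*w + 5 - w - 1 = 0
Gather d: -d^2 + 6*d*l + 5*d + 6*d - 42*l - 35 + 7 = -d^2 + d*(6*l + 11) - 42*l - 28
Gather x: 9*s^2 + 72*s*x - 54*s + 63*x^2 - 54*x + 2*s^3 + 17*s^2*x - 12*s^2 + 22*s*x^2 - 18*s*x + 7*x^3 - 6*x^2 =2*s^3 - 3*s^2 - 54*s + 7*x^3 + x^2*(22*s + 57) + x*(17*s^2 + 54*s - 54)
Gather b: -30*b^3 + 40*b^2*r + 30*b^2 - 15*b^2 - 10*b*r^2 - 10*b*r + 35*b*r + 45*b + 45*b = -30*b^3 + b^2*(40*r + 15) + b*(-10*r^2 + 25*r + 90)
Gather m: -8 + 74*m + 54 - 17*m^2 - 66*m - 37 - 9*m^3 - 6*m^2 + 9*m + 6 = -9*m^3 - 23*m^2 + 17*m + 15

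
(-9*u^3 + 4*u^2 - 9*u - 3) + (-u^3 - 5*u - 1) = -10*u^3 + 4*u^2 - 14*u - 4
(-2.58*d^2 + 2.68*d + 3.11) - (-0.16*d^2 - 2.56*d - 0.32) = -2.42*d^2 + 5.24*d + 3.43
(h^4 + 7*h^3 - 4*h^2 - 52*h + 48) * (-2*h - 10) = -2*h^5 - 24*h^4 - 62*h^3 + 144*h^2 + 424*h - 480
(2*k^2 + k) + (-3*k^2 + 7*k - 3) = -k^2 + 8*k - 3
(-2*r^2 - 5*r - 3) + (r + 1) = -2*r^2 - 4*r - 2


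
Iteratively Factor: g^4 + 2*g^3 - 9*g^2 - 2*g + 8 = (g - 2)*(g^3 + 4*g^2 - g - 4) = (g - 2)*(g - 1)*(g^2 + 5*g + 4) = (g - 2)*(g - 1)*(g + 1)*(g + 4)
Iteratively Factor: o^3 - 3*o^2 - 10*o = (o)*(o^2 - 3*o - 10) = o*(o - 5)*(o + 2)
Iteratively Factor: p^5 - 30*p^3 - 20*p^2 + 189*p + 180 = (p + 3)*(p^4 - 3*p^3 - 21*p^2 + 43*p + 60) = (p + 1)*(p + 3)*(p^3 - 4*p^2 - 17*p + 60) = (p - 5)*(p + 1)*(p + 3)*(p^2 + p - 12) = (p - 5)*(p - 3)*(p + 1)*(p + 3)*(p + 4)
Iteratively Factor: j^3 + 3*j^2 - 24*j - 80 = (j + 4)*(j^2 - j - 20) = (j + 4)^2*(j - 5)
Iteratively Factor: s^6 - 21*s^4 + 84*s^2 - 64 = (s + 4)*(s^5 - 4*s^4 - 5*s^3 + 20*s^2 + 4*s - 16) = (s + 2)*(s + 4)*(s^4 - 6*s^3 + 7*s^2 + 6*s - 8) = (s - 1)*(s + 2)*(s + 4)*(s^3 - 5*s^2 + 2*s + 8) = (s - 1)*(s + 1)*(s + 2)*(s + 4)*(s^2 - 6*s + 8) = (s - 2)*(s - 1)*(s + 1)*(s + 2)*(s + 4)*(s - 4)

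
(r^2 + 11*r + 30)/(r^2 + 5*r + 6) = (r^2 + 11*r + 30)/(r^2 + 5*r + 6)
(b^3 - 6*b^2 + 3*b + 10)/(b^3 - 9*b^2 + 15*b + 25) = (b - 2)/(b - 5)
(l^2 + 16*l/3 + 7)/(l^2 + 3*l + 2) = (l^2 + 16*l/3 + 7)/(l^2 + 3*l + 2)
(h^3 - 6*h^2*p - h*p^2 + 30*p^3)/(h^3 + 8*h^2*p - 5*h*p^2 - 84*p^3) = (h^2 - 3*h*p - 10*p^2)/(h^2 + 11*h*p + 28*p^2)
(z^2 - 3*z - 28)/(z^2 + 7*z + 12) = (z - 7)/(z + 3)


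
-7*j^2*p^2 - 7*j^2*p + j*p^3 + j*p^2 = p*(-7*j + p)*(j*p + j)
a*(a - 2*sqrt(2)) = a^2 - 2*sqrt(2)*a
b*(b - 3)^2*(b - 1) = b^4 - 7*b^3 + 15*b^2 - 9*b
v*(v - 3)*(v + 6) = v^3 + 3*v^2 - 18*v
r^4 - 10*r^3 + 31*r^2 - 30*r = r*(r - 5)*(r - 3)*(r - 2)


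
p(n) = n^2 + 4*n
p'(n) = 2*n + 4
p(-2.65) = -3.58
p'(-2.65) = -1.30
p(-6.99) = 20.90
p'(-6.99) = -9.98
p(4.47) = 37.86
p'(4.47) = 12.94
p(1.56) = 8.67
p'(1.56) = 7.12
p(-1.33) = -3.55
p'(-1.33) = 1.34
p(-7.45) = 25.70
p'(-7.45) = -10.90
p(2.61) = 17.25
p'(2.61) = 9.22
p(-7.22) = 23.25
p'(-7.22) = -10.44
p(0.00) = 0.00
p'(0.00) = 4.00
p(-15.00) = 165.00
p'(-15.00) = -26.00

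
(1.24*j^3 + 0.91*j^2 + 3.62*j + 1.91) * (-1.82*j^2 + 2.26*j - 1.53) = -2.2568*j^5 + 1.1462*j^4 - 6.429*j^3 + 3.3127*j^2 - 1.222*j - 2.9223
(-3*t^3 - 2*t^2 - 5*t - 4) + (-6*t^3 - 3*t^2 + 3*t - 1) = -9*t^3 - 5*t^2 - 2*t - 5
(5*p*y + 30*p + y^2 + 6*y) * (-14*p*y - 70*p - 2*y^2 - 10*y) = -70*p^2*y^2 - 770*p^2*y - 2100*p^2 - 24*p*y^3 - 264*p*y^2 - 720*p*y - 2*y^4 - 22*y^3 - 60*y^2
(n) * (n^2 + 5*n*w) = n^3 + 5*n^2*w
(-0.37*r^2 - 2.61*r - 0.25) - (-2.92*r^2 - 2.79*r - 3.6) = 2.55*r^2 + 0.18*r + 3.35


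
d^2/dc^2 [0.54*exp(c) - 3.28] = 0.54*exp(c)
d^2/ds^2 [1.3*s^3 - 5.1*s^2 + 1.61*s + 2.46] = 7.8*s - 10.2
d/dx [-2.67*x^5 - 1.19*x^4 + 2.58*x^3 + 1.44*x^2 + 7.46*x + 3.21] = -13.35*x^4 - 4.76*x^3 + 7.74*x^2 + 2.88*x + 7.46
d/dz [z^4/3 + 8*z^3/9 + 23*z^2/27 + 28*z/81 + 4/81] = 4*z^3/3 + 8*z^2/3 + 46*z/27 + 28/81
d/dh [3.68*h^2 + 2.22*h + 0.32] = 7.36*h + 2.22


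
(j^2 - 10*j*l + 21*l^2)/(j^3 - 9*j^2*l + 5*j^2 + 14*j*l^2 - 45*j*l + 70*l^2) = (j - 3*l)/(j^2 - 2*j*l + 5*j - 10*l)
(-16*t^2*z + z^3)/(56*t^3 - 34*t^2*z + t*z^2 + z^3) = z*(4*t + z)/(-14*t^2 + 5*t*z + z^2)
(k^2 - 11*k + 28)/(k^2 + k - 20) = (k - 7)/(k + 5)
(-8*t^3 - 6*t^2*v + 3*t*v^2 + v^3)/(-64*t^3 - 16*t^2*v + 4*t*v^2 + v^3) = (2*t^2 + t*v - v^2)/(16*t^2 - v^2)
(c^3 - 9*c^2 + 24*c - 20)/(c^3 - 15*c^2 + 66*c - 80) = (c - 2)/(c - 8)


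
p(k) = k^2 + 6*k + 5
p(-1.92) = -2.83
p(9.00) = 140.00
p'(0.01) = 6.02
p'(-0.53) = 4.94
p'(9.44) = 24.88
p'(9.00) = 24.00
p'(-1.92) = 2.16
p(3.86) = 43.06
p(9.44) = 150.75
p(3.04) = 32.48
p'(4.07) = 14.14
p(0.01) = 5.06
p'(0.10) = 6.20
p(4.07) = 45.98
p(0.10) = 5.61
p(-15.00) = 140.00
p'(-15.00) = -24.00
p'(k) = 2*k + 6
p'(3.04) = 12.08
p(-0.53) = 2.10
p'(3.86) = 13.72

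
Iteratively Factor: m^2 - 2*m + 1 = (m - 1)*(m - 1)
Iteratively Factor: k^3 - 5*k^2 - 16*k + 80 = (k - 5)*(k^2 - 16) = (k - 5)*(k + 4)*(k - 4)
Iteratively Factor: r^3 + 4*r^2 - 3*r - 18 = (r + 3)*(r^2 + r - 6) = (r + 3)^2*(r - 2)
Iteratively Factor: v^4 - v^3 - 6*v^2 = (v)*(v^3 - v^2 - 6*v) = v^2*(v^2 - v - 6) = v^2*(v - 3)*(v + 2)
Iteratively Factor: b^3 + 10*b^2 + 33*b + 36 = (b + 3)*(b^2 + 7*b + 12) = (b + 3)*(b + 4)*(b + 3)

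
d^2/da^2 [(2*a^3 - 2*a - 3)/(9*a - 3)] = 2*(6*a^3 - 6*a^2 + 2*a - 11)/(27*a^3 - 27*a^2 + 9*a - 1)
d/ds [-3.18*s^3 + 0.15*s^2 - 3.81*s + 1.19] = -9.54*s^2 + 0.3*s - 3.81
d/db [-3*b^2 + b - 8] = 1 - 6*b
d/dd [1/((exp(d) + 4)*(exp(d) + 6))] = 2*(-exp(d) - 5)*exp(d)/(exp(4*d) + 20*exp(3*d) + 148*exp(2*d) + 480*exp(d) + 576)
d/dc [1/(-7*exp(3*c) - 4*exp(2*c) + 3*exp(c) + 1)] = (21*exp(2*c) + 8*exp(c) - 3)*exp(c)/(7*exp(3*c) + 4*exp(2*c) - 3*exp(c) - 1)^2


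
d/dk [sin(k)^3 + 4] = 3*sin(k)^2*cos(k)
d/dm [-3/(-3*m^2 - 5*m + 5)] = 3*(-6*m - 5)/(3*m^2 + 5*m - 5)^2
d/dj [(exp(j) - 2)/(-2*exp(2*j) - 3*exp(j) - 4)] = ((exp(j) - 2)*(4*exp(j) + 3) - 2*exp(2*j) - 3*exp(j) - 4)*exp(j)/(2*exp(2*j) + 3*exp(j) + 4)^2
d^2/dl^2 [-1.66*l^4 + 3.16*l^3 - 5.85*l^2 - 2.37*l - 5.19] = -19.92*l^2 + 18.96*l - 11.7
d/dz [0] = 0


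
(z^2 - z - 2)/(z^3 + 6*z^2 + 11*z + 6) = (z - 2)/(z^2 + 5*z + 6)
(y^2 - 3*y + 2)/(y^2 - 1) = (y - 2)/(y + 1)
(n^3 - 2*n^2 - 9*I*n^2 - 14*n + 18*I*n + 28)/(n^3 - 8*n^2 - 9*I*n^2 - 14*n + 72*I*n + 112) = (n - 2)/(n - 8)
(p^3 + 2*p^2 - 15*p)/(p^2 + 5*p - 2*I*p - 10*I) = p*(p - 3)/(p - 2*I)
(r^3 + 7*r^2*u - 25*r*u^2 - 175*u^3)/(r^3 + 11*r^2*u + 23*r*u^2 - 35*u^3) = (r - 5*u)/(r - u)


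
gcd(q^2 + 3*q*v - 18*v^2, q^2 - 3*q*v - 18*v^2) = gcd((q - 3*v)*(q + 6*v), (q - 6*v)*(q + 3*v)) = 1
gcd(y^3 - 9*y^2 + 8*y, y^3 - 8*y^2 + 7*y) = y^2 - y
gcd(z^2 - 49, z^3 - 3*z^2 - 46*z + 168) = z + 7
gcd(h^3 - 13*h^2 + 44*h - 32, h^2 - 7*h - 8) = h - 8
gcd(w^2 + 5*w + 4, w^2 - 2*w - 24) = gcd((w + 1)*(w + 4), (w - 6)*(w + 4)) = w + 4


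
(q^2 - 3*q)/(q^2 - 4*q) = (q - 3)/(q - 4)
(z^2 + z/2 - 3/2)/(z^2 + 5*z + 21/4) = 2*(z - 1)/(2*z + 7)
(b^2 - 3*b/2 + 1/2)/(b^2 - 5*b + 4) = (b - 1/2)/(b - 4)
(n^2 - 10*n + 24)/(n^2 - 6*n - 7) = (-n^2 + 10*n - 24)/(-n^2 + 6*n + 7)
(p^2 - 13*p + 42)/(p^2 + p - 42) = (p - 7)/(p + 7)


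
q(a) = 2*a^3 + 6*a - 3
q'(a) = 6*a^2 + 6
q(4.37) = 190.13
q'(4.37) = 120.58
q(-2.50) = -49.25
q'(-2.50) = 43.50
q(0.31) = -1.08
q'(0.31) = 6.58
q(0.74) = 2.25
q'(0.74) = 9.29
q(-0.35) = -5.19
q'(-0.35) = 6.74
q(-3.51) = -110.55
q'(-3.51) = 79.92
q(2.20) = 31.50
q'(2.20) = 35.04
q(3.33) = 90.83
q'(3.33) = 72.53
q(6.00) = 465.00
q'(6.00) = 222.00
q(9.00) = 1509.00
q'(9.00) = 492.00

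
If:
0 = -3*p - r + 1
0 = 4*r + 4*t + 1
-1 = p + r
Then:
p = 1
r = -2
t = 7/4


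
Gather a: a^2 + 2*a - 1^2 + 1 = a^2 + 2*a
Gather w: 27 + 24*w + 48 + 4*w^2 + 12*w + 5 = 4*w^2 + 36*w + 80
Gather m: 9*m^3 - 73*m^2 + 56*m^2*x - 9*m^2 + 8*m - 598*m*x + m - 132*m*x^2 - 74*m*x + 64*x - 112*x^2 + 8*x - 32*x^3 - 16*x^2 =9*m^3 + m^2*(56*x - 82) + m*(-132*x^2 - 672*x + 9) - 32*x^3 - 128*x^2 + 72*x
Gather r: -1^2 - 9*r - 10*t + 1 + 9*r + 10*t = 0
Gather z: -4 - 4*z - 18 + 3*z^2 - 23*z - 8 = 3*z^2 - 27*z - 30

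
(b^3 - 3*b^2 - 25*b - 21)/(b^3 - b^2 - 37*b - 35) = (b + 3)/(b + 5)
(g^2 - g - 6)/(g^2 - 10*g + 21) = (g + 2)/(g - 7)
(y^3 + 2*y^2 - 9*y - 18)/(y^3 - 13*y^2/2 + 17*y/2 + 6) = 2*(y^2 + 5*y + 6)/(2*y^2 - 7*y - 4)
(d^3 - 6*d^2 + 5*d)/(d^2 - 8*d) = (d^2 - 6*d + 5)/(d - 8)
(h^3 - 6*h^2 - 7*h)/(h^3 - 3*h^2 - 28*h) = (h + 1)/(h + 4)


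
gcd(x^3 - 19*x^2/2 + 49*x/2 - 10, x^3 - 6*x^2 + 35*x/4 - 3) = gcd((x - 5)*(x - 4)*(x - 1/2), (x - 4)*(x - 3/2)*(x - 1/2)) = x^2 - 9*x/2 + 2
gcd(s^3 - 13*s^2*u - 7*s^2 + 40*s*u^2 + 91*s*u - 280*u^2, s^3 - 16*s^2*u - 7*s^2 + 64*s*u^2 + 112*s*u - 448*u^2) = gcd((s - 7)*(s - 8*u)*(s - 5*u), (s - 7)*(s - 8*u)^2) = s^2 - 8*s*u - 7*s + 56*u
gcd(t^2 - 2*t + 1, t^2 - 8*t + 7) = t - 1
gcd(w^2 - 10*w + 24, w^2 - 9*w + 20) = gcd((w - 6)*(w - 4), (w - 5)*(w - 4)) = w - 4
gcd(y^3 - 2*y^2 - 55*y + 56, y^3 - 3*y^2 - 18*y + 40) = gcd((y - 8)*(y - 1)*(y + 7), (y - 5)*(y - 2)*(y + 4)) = 1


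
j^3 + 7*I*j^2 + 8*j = j*(j - I)*(j + 8*I)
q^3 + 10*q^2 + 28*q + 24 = (q + 2)^2*(q + 6)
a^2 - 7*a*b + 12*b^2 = (a - 4*b)*(a - 3*b)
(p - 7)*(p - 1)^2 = p^3 - 9*p^2 + 15*p - 7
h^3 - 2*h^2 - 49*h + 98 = (h - 7)*(h - 2)*(h + 7)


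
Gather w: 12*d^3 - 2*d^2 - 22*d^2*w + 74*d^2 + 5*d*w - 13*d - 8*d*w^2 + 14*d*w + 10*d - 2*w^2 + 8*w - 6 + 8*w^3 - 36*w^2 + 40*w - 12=12*d^3 + 72*d^2 - 3*d + 8*w^3 + w^2*(-8*d - 38) + w*(-22*d^2 + 19*d + 48) - 18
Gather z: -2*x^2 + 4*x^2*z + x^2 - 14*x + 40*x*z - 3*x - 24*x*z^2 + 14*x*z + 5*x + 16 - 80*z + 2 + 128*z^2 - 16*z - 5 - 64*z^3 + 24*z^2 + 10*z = -x^2 - 12*x - 64*z^3 + z^2*(152 - 24*x) + z*(4*x^2 + 54*x - 86) + 13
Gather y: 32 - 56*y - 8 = 24 - 56*y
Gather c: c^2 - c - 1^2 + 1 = c^2 - c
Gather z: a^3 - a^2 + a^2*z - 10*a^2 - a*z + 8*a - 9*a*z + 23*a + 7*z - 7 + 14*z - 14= a^3 - 11*a^2 + 31*a + z*(a^2 - 10*a + 21) - 21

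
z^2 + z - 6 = (z - 2)*(z + 3)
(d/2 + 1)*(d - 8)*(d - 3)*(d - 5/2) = d^4/2 - 23*d^3/4 + 49*d^2/4 + 43*d/2 - 60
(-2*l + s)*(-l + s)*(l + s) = 2*l^3 - l^2*s - 2*l*s^2 + s^3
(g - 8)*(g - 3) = g^2 - 11*g + 24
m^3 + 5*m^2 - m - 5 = (m - 1)*(m + 1)*(m + 5)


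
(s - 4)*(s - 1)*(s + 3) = s^3 - 2*s^2 - 11*s + 12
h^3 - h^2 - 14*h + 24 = (h - 3)*(h - 2)*(h + 4)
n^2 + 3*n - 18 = (n - 3)*(n + 6)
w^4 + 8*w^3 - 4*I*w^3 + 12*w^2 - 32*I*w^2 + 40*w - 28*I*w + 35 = (w + 7)*(w - 5*I)*(-I*w + 1)*(I*w + I)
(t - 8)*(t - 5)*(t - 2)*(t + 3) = t^4 - 12*t^3 + 21*t^2 + 118*t - 240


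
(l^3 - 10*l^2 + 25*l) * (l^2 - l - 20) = l^5 - 11*l^4 + 15*l^3 + 175*l^2 - 500*l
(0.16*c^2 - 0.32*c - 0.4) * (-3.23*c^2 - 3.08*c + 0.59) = -0.5168*c^4 + 0.5408*c^3 + 2.372*c^2 + 1.0432*c - 0.236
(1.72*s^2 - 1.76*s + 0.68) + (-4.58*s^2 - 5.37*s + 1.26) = -2.86*s^2 - 7.13*s + 1.94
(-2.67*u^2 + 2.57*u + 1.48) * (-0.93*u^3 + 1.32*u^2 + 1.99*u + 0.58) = 2.4831*u^5 - 5.9145*u^4 - 3.2973*u^3 + 5.5193*u^2 + 4.4358*u + 0.8584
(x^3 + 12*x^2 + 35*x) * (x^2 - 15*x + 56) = x^5 - 3*x^4 - 89*x^3 + 147*x^2 + 1960*x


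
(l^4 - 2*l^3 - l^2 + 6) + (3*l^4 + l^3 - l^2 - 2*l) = 4*l^4 - l^3 - 2*l^2 - 2*l + 6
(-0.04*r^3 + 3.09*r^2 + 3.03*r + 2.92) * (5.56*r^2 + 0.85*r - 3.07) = -0.2224*r^5 + 17.1464*r^4 + 19.5961*r^3 + 9.3244*r^2 - 6.8201*r - 8.9644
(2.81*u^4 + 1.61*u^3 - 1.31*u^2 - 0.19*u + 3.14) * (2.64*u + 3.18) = 7.4184*u^5 + 13.1862*u^4 + 1.6614*u^3 - 4.6674*u^2 + 7.6854*u + 9.9852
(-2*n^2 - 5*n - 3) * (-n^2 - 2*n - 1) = 2*n^4 + 9*n^3 + 15*n^2 + 11*n + 3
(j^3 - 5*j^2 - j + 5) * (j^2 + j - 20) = j^5 - 4*j^4 - 26*j^3 + 104*j^2 + 25*j - 100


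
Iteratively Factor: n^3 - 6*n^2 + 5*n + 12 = (n - 4)*(n^2 - 2*n - 3) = (n - 4)*(n + 1)*(n - 3)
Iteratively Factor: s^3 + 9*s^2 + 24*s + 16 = (s + 4)*(s^2 + 5*s + 4) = (s + 4)^2*(s + 1)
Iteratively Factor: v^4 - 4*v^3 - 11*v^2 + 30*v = (v - 2)*(v^3 - 2*v^2 - 15*v) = (v - 2)*(v + 3)*(v^2 - 5*v) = (v - 5)*(v - 2)*(v + 3)*(v)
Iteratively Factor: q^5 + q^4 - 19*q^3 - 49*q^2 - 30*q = (q + 3)*(q^4 - 2*q^3 - 13*q^2 - 10*q) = (q + 1)*(q + 3)*(q^3 - 3*q^2 - 10*q) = q*(q + 1)*(q + 3)*(q^2 - 3*q - 10) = q*(q + 1)*(q + 2)*(q + 3)*(q - 5)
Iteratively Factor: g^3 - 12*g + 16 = (g - 2)*(g^2 + 2*g - 8) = (g - 2)*(g + 4)*(g - 2)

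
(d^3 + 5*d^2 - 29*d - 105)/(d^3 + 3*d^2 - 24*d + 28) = (d^2 - 2*d - 15)/(d^2 - 4*d + 4)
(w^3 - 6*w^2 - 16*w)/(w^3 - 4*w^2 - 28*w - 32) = w/(w + 2)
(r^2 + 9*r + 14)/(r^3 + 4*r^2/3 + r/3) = 3*(r^2 + 9*r + 14)/(r*(3*r^2 + 4*r + 1))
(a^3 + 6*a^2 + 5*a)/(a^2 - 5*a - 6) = a*(a + 5)/(a - 6)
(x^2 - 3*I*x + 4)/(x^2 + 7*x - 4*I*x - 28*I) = (x + I)/(x + 7)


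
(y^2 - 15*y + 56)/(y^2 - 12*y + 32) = (y - 7)/(y - 4)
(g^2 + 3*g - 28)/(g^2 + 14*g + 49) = (g - 4)/(g + 7)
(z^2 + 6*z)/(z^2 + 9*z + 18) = z/(z + 3)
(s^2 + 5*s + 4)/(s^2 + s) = (s + 4)/s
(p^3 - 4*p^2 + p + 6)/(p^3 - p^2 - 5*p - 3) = (p - 2)/(p + 1)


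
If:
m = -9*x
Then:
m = -9*x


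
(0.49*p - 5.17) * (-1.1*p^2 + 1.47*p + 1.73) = -0.539*p^3 + 6.4073*p^2 - 6.7522*p - 8.9441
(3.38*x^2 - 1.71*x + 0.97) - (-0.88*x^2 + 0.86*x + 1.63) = 4.26*x^2 - 2.57*x - 0.66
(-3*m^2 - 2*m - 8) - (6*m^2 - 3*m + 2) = -9*m^2 + m - 10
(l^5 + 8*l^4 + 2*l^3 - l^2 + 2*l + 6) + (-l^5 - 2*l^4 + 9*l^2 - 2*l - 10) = 6*l^4 + 2*l^3 + 8*l^2 - 4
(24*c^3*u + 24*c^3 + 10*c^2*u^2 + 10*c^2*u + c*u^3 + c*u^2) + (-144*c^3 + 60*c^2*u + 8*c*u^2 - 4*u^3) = 24*c^3*u - 120*c^3 + 10*c^2*u^2 + 70*c^2*u + c*u^3 + 9*c*u^2 - 4*u^3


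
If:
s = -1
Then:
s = -1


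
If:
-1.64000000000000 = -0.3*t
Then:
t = 5.47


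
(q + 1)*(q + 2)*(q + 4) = q^3 + 7*q^2 + 14*q + 8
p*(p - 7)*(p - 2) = p^3 - 9*p^2 + 14*p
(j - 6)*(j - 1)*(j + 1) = j^3 - 6*j^2 - j + 6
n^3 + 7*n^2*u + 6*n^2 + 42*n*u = n*(n + 6)*(n + 7*u)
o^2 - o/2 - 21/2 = (o - 7/2)*(o + 3)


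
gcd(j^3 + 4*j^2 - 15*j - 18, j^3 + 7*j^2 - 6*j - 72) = j^2 + 3*j - 18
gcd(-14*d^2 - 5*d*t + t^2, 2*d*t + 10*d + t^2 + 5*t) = 2*d + t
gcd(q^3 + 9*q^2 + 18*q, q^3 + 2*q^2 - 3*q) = q^2 + 3*q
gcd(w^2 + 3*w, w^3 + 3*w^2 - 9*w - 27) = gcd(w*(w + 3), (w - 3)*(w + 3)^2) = w + 3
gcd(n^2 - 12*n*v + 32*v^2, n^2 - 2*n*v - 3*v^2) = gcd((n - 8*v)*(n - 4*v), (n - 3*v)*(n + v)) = 1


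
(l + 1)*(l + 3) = l^2 + 4*l + 3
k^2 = k^2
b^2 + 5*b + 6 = (b + 2)*(b + 3)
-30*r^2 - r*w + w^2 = (-6*r + w)*(5*r + w)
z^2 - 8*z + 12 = (z - 6)*(z - 2)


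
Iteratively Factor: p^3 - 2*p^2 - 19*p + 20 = (p - 5)*(p^2 + 3*p - 4) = (p - 5)*(p - 1)*(p + 4)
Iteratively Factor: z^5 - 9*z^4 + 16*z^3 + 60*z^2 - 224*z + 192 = (z + 3)*(z^4 - 12*z^3 + 52*z^2 - 96*z + 64) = (z - 4)*(z + 3)*(z^3 - 8*z^2 + 20*z - 16) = (z - 4)*(z - 2)*(z + 3)*(z^2 - 6*z + 8) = (z - 4)^2*(z - 2)*(z + 3)*(z - 2)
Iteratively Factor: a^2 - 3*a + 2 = (a - 1)*(a - 2)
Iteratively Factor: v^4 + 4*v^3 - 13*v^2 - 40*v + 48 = (v - 3)*(v^3 + 7*v^2 + 8*v - 16) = (v - 3)*(v + 4)*(v^2 + 3*v - 4) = (v - 3)*(v + 4)^2*(v - 1)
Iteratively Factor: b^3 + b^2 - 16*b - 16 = (b + 4)*(b^2 - 3*b - 4) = (b + 1)*(b + 4)*(b - 4)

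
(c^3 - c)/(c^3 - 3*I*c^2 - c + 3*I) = c/(c - 3*I)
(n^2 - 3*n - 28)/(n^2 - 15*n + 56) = (n + 4)/(n - 8)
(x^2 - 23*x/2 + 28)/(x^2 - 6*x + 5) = (x^2 - 23*x/2 + 28)/(x^2 - 6*x + 5)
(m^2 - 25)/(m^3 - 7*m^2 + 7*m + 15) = (m + 5)/(m^2 - 2*m - 3)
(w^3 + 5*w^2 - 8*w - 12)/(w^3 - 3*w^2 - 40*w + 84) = (w + 1)/(w - 7)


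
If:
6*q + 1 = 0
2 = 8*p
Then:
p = 1/4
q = -1/6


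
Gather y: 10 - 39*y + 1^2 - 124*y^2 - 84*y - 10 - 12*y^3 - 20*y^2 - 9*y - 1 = -12*y^3 - 144*y^2 - 132*y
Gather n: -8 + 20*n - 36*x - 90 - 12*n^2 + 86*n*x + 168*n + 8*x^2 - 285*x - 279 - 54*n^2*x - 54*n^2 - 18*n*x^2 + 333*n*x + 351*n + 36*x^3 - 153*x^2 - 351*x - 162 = n^2*(-54*x - 66) + n*(-18*x^2 + 419*x + 539) + 36*x^3 - 145*x^2 - 672*x - 539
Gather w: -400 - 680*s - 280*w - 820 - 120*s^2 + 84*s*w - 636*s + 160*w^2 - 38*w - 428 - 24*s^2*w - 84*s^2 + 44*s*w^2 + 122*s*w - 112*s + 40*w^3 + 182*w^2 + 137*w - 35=-204*s^2 - 1428*s + 40*w^3 + w^2*(44*s + 342) + w*(-24*s^2 + 206*s - 181) - 1683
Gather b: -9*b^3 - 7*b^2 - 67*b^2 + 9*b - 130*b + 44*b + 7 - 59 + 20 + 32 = -9*b^3 - 74*b^2 - 77*b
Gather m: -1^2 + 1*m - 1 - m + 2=0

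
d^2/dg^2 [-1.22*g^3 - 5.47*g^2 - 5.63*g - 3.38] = -7.32*g - 10.94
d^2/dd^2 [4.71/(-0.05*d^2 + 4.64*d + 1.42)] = (-0.02355*d^2 + 2.18544*d + 4.71*(0.1*d - 4.64)*(0.2*d - 9.28) + 0.66882)/(-0.05*d^2 + 4.64*d + 1.42)^3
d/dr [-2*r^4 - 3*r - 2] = -8*r^3 - 3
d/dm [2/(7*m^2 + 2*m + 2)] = 4*(-7*m - 1)/(7*m^2 + 2*m + 2)^2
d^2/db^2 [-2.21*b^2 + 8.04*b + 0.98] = -4.42000000000000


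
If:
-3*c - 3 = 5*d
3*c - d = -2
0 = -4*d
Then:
No Solution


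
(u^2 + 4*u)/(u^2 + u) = (u + 4)/(u + 1)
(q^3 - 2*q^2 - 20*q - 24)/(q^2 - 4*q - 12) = q + 2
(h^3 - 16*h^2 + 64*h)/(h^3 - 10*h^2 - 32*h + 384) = h/(h + 6)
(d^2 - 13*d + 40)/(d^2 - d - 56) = (d - 5)/(d + 7)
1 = 1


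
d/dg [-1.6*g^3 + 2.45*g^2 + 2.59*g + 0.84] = -4.8*g^2 + 4.9*g + 2.59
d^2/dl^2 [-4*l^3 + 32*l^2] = 64 - 24*l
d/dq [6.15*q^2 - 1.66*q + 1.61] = 12.3*q - 1.66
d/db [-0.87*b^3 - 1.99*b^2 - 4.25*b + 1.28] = -2.61*b^2 - 3.98*b - 4.25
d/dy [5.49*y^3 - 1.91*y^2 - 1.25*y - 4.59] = 16.47*y^2 - 3.82*y - 1.25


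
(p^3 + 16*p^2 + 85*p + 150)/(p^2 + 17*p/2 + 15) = 2*(p^2 + 10*p + 25)/(2*p + 5)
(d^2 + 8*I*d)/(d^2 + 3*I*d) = (d + 8*I)/(d + 3*I)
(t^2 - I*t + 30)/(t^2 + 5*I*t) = (t - 6*I)/t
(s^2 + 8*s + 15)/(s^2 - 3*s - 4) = (s^2 + 8*s + 15)/(s^2 - 3*s - 4)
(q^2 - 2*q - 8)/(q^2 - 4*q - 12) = (q - 4)/(q - 6)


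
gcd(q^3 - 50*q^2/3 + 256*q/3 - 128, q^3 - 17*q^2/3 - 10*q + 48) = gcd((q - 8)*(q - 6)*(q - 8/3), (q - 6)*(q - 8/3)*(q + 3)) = q^2 - 26*q/3 + 16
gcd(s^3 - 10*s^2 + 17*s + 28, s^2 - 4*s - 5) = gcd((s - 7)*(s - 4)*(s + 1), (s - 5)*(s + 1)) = s + 1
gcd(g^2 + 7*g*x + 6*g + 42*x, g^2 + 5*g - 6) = g + 6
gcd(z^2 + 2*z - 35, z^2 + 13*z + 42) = z + 7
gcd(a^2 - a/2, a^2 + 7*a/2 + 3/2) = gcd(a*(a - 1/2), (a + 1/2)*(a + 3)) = 1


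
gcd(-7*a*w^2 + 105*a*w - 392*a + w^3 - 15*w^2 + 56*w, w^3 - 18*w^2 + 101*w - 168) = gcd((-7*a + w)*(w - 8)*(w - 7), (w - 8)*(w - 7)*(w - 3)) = w^2 - 15*w + 56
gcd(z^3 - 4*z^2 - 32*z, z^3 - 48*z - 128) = z^2 - 4*z - 32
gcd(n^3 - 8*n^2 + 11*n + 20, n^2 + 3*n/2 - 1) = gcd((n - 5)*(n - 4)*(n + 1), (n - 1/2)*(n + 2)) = 1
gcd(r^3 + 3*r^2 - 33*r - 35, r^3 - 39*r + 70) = r^2 + 2*r - 35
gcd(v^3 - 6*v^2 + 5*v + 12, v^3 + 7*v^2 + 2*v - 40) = 1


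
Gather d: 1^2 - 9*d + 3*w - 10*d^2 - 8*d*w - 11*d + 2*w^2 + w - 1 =-10*d^2 + d*(-8*w - 20) + 2*w^2 + 4*w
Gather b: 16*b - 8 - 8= 16*b - 16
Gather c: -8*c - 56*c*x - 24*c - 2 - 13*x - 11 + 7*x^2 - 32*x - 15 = c*(-56*x - 32) + 7*x^2 - 45*x - 28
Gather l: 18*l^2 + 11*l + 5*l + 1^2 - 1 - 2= 18*l^2 + 16*l - 2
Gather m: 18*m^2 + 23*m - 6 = 18*m^2 + 23*m - 6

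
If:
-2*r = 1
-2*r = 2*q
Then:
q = 1/2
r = -1/2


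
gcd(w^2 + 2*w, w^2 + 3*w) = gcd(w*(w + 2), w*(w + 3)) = w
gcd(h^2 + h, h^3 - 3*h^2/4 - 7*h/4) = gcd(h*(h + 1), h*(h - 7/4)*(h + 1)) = h^2 + h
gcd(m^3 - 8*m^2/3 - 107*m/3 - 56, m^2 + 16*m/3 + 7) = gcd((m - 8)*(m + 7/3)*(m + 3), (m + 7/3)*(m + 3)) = m^2 + 16*m/3 + 7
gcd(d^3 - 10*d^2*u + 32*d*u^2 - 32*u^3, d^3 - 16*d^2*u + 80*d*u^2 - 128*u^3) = d^2 - 8*d*u + 16*u^2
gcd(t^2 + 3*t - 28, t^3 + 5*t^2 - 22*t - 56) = t^2 + 3*t - 28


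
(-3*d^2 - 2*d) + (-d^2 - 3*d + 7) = -4*d^2 - 5*d + 7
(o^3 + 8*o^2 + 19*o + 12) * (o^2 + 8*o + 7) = o^5 + 16*o^4 + 90*o^3 + 220*o^2 + 229*o + 84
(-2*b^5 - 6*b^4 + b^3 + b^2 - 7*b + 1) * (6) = -12*b^5 - 36*b^4 + 6*b^3 + 6*b^2 - 42*b + 6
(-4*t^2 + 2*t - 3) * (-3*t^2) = 12*t^4 - 6*t^3 + 9*t^2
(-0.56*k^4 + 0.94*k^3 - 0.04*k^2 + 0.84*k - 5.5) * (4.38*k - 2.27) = -2.4528*k^5 + 5.3884*k^4 - 2.309*k^3 + 3.77*k^2 - 25.9968*k + 12.485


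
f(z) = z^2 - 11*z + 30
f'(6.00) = 1.00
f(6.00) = 0.00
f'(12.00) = 13.00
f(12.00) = 42.00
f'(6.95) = 2.90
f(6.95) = 1.85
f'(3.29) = -4.42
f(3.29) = 4.63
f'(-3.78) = -18.56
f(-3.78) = 85.87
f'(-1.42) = -13.84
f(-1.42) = 47.64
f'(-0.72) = -12.44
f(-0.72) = 38.44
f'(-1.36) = -13.72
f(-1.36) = 46.81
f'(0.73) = -9.54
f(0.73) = 22.50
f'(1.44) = -8.12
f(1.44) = 16.23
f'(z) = 2*z - 11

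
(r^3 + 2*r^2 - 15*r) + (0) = r^3 + 2*r^2 - 15*r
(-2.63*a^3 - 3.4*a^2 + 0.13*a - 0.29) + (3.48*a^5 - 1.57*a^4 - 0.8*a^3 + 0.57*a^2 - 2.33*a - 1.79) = 3.48*a^5 - 1.57*a^4 - 3.43*a^3 - 2.83*a^2 - 2.2*a - 2.08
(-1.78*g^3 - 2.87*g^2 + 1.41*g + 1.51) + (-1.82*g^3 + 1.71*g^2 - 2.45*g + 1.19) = -3.6*g^3 - 1.16*g^2 - 1.04*g + 2.7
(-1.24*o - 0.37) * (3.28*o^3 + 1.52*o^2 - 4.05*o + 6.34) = -4.0672*o^4 - 3.0984*o^3 + 4.4596*o^2 - 6.3631*o - 2.3458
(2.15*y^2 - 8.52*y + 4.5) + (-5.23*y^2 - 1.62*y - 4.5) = -3.08*y^2 - 10.14*y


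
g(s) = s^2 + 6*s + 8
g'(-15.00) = -24.00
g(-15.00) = 143.00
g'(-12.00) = -18.00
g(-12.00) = 80.00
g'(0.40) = 6.80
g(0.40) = 10.56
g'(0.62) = 7.24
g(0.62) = 12.10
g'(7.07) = 20.14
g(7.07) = 100.40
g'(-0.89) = 4.22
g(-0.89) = 3.45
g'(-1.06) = 3.88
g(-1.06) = 2.76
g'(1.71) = 9.42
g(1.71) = 21.18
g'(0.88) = 7.76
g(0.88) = 14.05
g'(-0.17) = 5.66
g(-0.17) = 7.01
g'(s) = 2*s + 6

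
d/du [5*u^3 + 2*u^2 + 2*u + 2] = 15*u^2 + 4*u + 2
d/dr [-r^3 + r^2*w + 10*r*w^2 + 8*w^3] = -3*r^2 + 2*r*w + 10*w^2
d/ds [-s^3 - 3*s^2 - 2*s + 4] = -3*s^2 - 6*s - 2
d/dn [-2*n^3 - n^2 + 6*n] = -6*n^2 - 2*n + 6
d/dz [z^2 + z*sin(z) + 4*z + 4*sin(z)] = z*cos(z) + 2*z + sin(z) + 4*cos(z) + 4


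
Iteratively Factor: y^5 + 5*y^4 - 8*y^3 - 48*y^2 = (y)*(y^4 + 5*y^3 - 8*y^2 - 48*y) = y*(y + 4)*(y^3 + y^2 - 12*y) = y*(y + 4)^2*(y^2 - 3*y) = y^2*(y + 4)^2*(y - 3)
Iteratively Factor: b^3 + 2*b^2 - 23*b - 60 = (b - 5)*(b^2 + 7*b + 12) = (b - 5)*(b + 3)*(b + 4)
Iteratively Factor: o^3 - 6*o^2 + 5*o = (o)*(o^2 - 6*o + 5) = o*(o - 1)*(o - 5)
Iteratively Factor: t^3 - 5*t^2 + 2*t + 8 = (t + 1)*(t^2 - 6*t + 8) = (t - 4)*(t + 1)*(t - 2)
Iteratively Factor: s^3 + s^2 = (s)*(s^2 + s) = s*(s + 1)*(s)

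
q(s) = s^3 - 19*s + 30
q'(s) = 3*s^2 - 19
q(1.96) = 0.29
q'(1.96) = -7.48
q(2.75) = -1.45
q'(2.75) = 3.69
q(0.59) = 19.00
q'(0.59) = -17.96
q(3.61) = 8.46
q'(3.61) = 20.10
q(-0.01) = 30.19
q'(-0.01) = -19.00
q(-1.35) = 53.19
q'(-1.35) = -13.53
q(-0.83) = 45.20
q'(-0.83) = -16.93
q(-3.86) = 45.83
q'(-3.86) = 25.70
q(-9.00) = -528.00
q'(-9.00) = 224.00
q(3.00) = 0.00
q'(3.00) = 8.00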